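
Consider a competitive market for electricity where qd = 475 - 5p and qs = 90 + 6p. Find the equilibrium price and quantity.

Set qd = qs: 475 - 5p = 90 + 6p.
385 = 11p, so p* = 35.
q* = 475 − 5(35) = 300.

p* = 35, q* = 300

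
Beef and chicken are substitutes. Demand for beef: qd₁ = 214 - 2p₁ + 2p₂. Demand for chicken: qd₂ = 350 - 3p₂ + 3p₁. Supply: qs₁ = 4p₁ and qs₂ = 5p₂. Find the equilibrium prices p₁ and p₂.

Market 1: 214 - 2p₁ + 2p₂ = 4p₁ → 6p₁ - 2p₂ = 214.
Market 2: 8p₂ - 3p₁ = 350.
Eliminating p₂: 8×(1) + 2×(2) gives 42p₁ = 2412, so p₁ = 402/7.
Back-substitute into (2): p₂ = (350 + 3×402/7) / 8 = 457/7.

p₁ = 402/7, p₂ = 457/7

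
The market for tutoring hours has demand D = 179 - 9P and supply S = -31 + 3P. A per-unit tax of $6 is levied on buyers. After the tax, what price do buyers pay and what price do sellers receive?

Pre-tax equilibrium: P* = 17.5, Q* = 21.5.
Tax on buyers shifts demand to D = 179 − 9(P + 6) = 125 - 9P.
125 - 9P = -31 + 3P gives seller price Ps = 13; buyers pay Pb = 13 + 6 = 19.
New quantity: Q = 179 − 9(19) = 8.

Buyers pay $19, sellers receive $13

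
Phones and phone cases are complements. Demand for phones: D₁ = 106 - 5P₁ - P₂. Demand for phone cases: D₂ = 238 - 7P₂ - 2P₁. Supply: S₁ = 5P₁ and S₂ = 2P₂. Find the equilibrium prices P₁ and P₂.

P₁ = 179/22, P₂ = 271/11

Market 1: 106 - 5P₁ - P₂ = 5P₁ → 10P₁ + P₂ = 106.
Market 2: 9P₂ + 2P₁ = 238.
Eliminating P₂: 9×(1) − 1×(2) gives 88P₁ = 716, so P₁ = 179/22.
Back-substitute into (2): P₂ = (238 − 2×179/22) / 9 = 271/11.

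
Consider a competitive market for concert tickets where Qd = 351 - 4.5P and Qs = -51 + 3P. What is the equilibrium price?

P* = 53.6

Set Qd = Qs: 351 - 4.5P = -51 + 3P.
402 = 7.5P, so P* = 53.6.
Q* = 351 − 4.5(53.6) = 109.8.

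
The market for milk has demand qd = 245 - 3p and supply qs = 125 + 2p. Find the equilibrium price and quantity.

Set qd = qs: 245 - 3p = 125 + 2p.
120 = 5p, so p* = 24.
q* = 245 − 3(24) = 173.

p* = 24, q* = 173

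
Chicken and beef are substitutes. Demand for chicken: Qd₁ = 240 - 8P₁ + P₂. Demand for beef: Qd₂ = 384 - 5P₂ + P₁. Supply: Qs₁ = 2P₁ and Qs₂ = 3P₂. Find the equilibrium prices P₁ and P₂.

Market 1: 240 - 8P₁ + P₂ = 2P₁ → 10P₁ - P₂ = 240.
Market 2: 8P₂ - P₁ = 384.
Eliminating P₂: 8×(1) + 1×(2) gives 79P₁ = 2304, so P₁ = 2304/79.
Back-substitute into (2): P₂ = (384 + 1×2304/79) / 8 = 4080/79.

P₁ = 2304/79, P₂ = 4080/79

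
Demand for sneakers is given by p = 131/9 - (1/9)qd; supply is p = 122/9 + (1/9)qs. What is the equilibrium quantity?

Set the two price expressions equal: 131/9 - (1/9)q = 122/9 + (1/9)q.
1 = (2/9)q, so q* = 4.5.
p* = 131/9 − (1/9)(4.5) = 253/18.

q* = 4.5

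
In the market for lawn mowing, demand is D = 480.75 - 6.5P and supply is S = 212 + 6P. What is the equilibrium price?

Set D = S: 480.75 - 6.5P = 212 + 6P.
268.75 = 12.5P, so P* = 21.5.
Q* = 480.75 − 6.5(21.5) = 341.

P* = 21.5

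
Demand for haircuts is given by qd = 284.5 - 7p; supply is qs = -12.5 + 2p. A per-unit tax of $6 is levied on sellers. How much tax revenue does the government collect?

Tax revenue = 265

Pre-tax equilibrium: p* = 33, q* = 53.5.
Tax on sellers shifts supply to qs = -12.5 + 2(p − 6) = -24.5 + 2p.
284.5 - 7p = -24.5 + 2p gives buyer price pb = 103/3; sellers receive ps = 103/3 − 6 = 85/3.
New quantity: q = 284.5 − 7(103/3) = 265/6.
Revenue = 6 × 265/6 = 265.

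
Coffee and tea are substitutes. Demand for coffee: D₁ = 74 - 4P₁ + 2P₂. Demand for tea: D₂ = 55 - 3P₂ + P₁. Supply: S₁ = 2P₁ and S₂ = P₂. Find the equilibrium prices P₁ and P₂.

Market 1: 74 - 4P₁ + 2P₂ = 2P₁ → 6P₁ - 2P₂ = 74.
Market 2: 4P₂ - P₁ = 55.
Eliminating P₂: 4×(1) + 2×(2) gives 22P₁ = 406, so P₁ = 203/11.
Back-substitute into (2): P₂ = (55 + 1×203/11) / 4 = 202/11.

P₁ = 203/11, P₂ = 202/11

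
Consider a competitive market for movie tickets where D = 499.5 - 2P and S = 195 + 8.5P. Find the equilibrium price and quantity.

Set D = S: 499.5 - 2P = 195 + 8.5P.
304.5 = 10.5P, so P* = 29.
Q* = 499.5 − 2(29) = 441.5.

P* = 29, Q* = 441.5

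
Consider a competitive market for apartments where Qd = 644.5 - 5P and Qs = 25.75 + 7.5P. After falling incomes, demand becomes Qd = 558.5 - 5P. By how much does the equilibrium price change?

Original equilibrium: P* = 49.5, Q* = 397.
New equilibrium: 558.5 - 5P = 25.75 + 7.5P, so 532.75 = 12.5P and P' = 42.62; Q' = 558.5 − 5(42.62) = 345.4.
Change in price: 42.62 − 49.5 = -6.88.

ΔP = -6.88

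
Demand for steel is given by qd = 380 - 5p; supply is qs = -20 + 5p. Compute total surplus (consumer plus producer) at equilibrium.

Equilibrium: 380 - 5p = -20 + 5p gives p* = 40, q* = 180.
Demand choke price: p = 76; supply starts at p = 4.
CS = ½(76 − 40)(180) = 3240; PS = ½(40 − 4)(180) = 3240.

Total surplus = 6480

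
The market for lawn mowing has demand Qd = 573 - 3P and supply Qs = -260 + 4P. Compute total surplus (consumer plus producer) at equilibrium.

Equilibrium: 573 - 3P = -260 + 4P gives P* = 119, Q* = 216.
Demand choke price: P = 191; supply starts at P = 65.
CS = ½(191 − 119)(216) = 7776; PS = ½(119 − 65)(216) = 5832.

Total surplus = 13608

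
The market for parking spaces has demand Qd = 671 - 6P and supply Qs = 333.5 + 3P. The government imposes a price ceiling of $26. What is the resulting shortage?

Equilibrium price would be P* = 37.5, so the ceiling at 26 binds.
At P = 26: Qd = 671 − 6(26) = 515, Qs = 333.5 + 3(26) = 411.5.
Shortage = 515 − 411.5 = 103.5.

Shortage = 103.5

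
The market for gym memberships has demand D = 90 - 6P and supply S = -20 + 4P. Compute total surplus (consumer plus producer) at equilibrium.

Equilibrium: 90 - 6P = -20 + 4P gives P* = 11, Q* = 24.
Demand choke price: P = 15; supply starts at P = 5.
CS = ½(15 − 11)(24) = 48; PS = ½(11 − 5)(24) = 72.

Total surplus = 120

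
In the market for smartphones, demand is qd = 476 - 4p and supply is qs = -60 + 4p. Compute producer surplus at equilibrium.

Equilibrium: 476 - 4p = -60 + 4p gives p* = 67, q* = 208.
Supply starts at p = 15 (where qs = 0).
PS = ½(67 − 15)(208) = 5408.

Producer surplus = 5408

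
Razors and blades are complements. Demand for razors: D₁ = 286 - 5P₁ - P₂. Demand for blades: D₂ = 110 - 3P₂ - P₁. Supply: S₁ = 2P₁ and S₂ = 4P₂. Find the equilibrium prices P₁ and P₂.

P₁ = 473/12, P₂ = 121/12

Market 1: 286 - 5P₁ - P₂ = 2P₁ → 7P₁ + P₂ = 286.
Market 2: 7P₂ + P₁ = 110.
Eliminating P₂: 7×(1) − 1×(2) gives 48P₁ = 1892, so P₁ = 473/12.
Back-substitute into (2): P₂ = (110 − 1×473/12) / 7 = 121/12.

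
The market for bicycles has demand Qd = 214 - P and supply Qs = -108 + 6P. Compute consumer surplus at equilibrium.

Equilibrium: 214 - P = -108 + 6P gives P* = 46, Q* = 168.
Demand choke price (Qd = 0): P = 214.
CS = ½(214 − 46)(168) = 14112.

Consumer surplus = 14112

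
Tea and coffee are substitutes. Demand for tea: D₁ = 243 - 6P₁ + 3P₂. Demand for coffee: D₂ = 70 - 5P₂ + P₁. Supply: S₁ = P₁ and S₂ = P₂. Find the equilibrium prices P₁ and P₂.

P₁ = 556/13, P₂ = 733/39

Market 1: 243 - 6P₁ + 3P₂ = P₁ → 7P₁ - 3P₂ = 243.
Market 2: 6P₂ - P₁ = 70.
Eliminating P₂: 6×(1) + 3×(2) gives 39P₁ = 1668, so P₁ = 556/13.
Back-substitute into (2): P₂ = (70 + 1×556/13) / 6 = 733/39.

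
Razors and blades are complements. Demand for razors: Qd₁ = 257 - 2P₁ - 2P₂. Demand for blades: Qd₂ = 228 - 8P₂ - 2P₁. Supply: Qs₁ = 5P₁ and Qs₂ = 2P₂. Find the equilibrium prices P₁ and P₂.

Market 1: 257 - 2P₁ - 2P₂ = 5P₁ → 7P₁ + 2P₂ = 257.
Market 2: 10P₂ + 2P₁ = 228.
Eliminating P₂: 10×(1) − 2×(2) gives 66P₁ = 2114, so P₁ = 1057/33.
Back-substitute into (2): P₂ = (228 − 2×1057/33) / 10 = 541/33.

P₁ = 1057/33, P₂ = 541/33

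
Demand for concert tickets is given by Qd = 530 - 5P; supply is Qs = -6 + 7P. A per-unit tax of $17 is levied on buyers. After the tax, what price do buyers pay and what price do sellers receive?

Buyers pay 655/12, sellers receive 451/12

Pre-tax equilibrium: P* = 134/3, Q* = 920/3.
Tax on buyers shifts demand to Qd = 530 − 5(P + 17) = 445 - 5P.
445 - 5P = -6 + 7P gives seller price Ps = 451/12; buyers pay Pb = 451/12 + 17 = 655/12.
New quantity: Q = 530 − 5(655/12) = 3085/12.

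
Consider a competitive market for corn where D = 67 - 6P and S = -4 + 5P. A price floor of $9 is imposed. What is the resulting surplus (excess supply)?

Surplus = 28

Equilibrium price would be P* = 71/11, so the floor at 9 binds.
At P = 9: D = 13, S = 41.
Surplus = 41 − 13 = 28.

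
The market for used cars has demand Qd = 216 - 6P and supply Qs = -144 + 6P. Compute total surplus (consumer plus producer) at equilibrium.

Total surplus = 216

Equilibrium: 216 - 6P = -144 + 6P gives P* = 30, Q* = 36.
Demand choke price: P = 36; supply starts at P = 24.
CS = ½(36 − 30)(36) = 108; PS = ½(30 − 24)(36) = 108.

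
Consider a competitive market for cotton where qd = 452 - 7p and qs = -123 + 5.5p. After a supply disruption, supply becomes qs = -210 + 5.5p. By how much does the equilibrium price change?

Original equilibrium: p* = 46, q* = 130.
New equilibrium: 452 - 7p = -210 + 5.5p, so 662 = 12.5p and p' = 52.96; q' = 452 − 7(52.96) = 81.28.
Change in price: 52.96 − 46 = 6.96.

Δp = 6.96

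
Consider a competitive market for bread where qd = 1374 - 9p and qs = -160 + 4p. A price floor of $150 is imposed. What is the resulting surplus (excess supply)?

Surplus = 416

Equilibrium price would be p* = 118, so the floor at 150 binds.
At p = 150: qd = 24, qs = 440.
Surplus = 440 − 24 = 416.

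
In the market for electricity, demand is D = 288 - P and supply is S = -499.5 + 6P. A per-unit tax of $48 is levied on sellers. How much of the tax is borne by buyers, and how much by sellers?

Buyers bear 288/7, sellers bear 48/7

Pre-tax equilibrium: P* = 112.5, Q* = 175.5.
Tax on sellers shifts supply to S = -499.5 + 6(P − 48) = -787.5 + 6P.
288 - P = -787.5 + 6P gives buyer price Pb = 2151/14; sellers receive Ps = 2151/14 − 48 = 1479/14.
New quantity: Q = 288 − 1(2151/14) = 1881/14.
Buyer burden = 2151/14 − 112.5 = 288/7; seller burden = 112.5 − 1479/14 = 48/7.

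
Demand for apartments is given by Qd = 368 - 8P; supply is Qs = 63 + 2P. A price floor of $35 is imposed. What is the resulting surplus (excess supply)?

Equilibrium price would be P* = 30.5, so the floor at 35 binds.
At P = 35: Qd = 88, Qs = 133.
Surplus = 133 − 88 = 45.

Surplus = 45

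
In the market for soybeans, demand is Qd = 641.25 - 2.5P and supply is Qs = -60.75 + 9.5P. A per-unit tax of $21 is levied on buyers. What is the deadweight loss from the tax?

Pre-tax equilibrium: P* = 58.5, Q* = 495.
Tax on buyers shifts demand to Qd = 641.25 − 2.5(P + 21) = 588.75 - 2.5P.
588.75 - 2.5P = -60.75 + 9.5P gives seller price Ps = 54.125; buyers pay Pb = 54.125 + 21 = 75.125.
New quantity: Q = 641.25 − 2.5(75.125) = 453.4375.
DWL = ½ × 21 × (495 − 453.4375) = 436.40625.

Deadweight loss = 436.40625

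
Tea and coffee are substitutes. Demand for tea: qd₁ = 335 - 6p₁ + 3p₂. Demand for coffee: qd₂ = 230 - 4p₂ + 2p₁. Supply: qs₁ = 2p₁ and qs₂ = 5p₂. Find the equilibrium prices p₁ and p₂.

p₁ = 1235/22, p₂ = 1255/33

Market 1: 335 - 6p₁ + 3p₂ = 2p₁ → 8p₁ - 3p₂ = 335.
Market 2: 9p₂ - 2p₁ = 230.
Eliminating p₂: 9×(1) + 3×(2) gives 66p₁ = 3705, so p₁ = 1235/22.
Back-substitute into (2): p₂ = (230 + 2×1235/22) / 9 = 1255/33.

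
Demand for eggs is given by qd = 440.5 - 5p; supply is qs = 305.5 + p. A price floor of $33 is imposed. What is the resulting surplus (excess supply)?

Surplus = 63

Equilibrium price would be p* = 22.5, so the floor at 33 binds.
At p = 33: qd = 275.5, qs = 338.5.
Surplus = 338.5 − 275.5 = 63.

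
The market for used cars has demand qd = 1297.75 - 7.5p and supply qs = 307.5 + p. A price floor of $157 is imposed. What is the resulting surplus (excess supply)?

Equilibrium price would be p* = 116.5, so the floor at 157 binds.
At p = 157: qd = 120.25, qs = 464.5.
Surplus = 464.5 − 120.25 = 344.25.

Surplus = 344.25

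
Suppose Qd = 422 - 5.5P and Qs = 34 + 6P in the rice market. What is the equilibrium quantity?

Q* = 5438/23

Set Qd = Qs: 422 - 5.5P = 34 + 6P.
388 = 11.5P, so P* = 776/23.
Q* = 422 − 5.5(776/23) = 5438/23.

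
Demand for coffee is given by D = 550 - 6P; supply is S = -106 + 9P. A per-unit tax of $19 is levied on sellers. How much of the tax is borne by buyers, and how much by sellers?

Pre-tax equilibrium: P* = 656/15, Q* = 287.6.
Tax on sellers shifts supply to S = -106 + 9(P − 19) = -277 + 9P.
550 - 6P = -277 + 9P gives buyer price Pb = 827/15; sellers receive Ps = 827/15 − 19 = 542/15.
New quantity: Q = 550 − 6(827/15) = 219.2.
Buyer burden = 827/15 − 656/15 = 11.4; seller burden = 656/15 − 542/15 = 7.6.

Buyers bear $11.4, sellers bear $7.6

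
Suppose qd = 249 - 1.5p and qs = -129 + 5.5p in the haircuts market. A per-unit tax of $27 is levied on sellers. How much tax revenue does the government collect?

Tax revenue = 102951/28

Pre-tax equilibrium: p* = 54, q* = 168.
Tax on sellers shifts supply to qs = -129 + 5.5(p − 27) = -277.5 + 5.5p.
249 - 1.5p = -277.5 + 5.5p gives buyer price pb = 1053/14; sellers receive ps = 1053/14 − 27 = 675/14.
New quantity: q = 249 − 1.5(1053/14) = 3813/28.
Revenue = 27 × 3813/28 = 102951/28.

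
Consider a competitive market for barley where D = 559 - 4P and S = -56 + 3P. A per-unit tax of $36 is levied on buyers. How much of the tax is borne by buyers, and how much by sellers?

Pre-tax equilibrium: P* = 615/7, Q* = 1453/7.
Tax on buyers shifts demand to D = 559 − 4(P + 36) = 415 - 4P.
415 - 4P = -56 + 3P gives seller price Ps = 471/7; buyers pay Pb = 471/7 + 36 = 723/7.
New quantity: Q = 559 − 4(723/7) = 1021/7.
Buyer burden = 723/7 − 615/7 = 108/7; seller burden = 615/7 − 471/7 = 144/7.

Buyers bear 108/7, sellers bear 144/7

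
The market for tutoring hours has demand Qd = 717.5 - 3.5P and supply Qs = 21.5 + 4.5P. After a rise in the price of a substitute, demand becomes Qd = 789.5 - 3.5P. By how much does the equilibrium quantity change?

Original equilibrium: P* = 87, Q* = 413.
New equilibrium: 789.5 - 3.5P = 21.5 + 4.5P, so 768 = 8P and P' = 96; Q' = 789.5 − 3.5(96) = 453.5.
Change in quantity: 453.5 − 413 = 40.5.

ΔQ = 40.5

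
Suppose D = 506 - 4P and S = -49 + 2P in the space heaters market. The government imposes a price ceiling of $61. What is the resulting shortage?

Shortage = 189

Equilibrium price would be P* = 92.5, so the ceiling at 61 binds.
At P = 61: D = 506 − 4(61) = 262, S = -49 + 2(61) = 73.
Shortage = 262 − 73 = 189.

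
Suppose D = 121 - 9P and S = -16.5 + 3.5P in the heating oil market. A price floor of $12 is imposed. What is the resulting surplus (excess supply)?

Equilibrium price would be P* = 11, so the floor at 12 binds.
At P = 12: D = 13, S = 25.5.
Surplus = 25.5 − 13 = 12.5.

Surplus = 12.5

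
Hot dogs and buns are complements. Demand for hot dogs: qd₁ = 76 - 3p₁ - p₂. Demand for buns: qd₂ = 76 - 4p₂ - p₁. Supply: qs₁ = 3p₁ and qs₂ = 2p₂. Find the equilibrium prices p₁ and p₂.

Market 1: 76 - 3p₁ - p₂ = 3p₁ → 6p₁ + p₂ = 76.
Market 2: 6p₂ + p₁ = 76.
Eliminating p₂: 6×(1) − 1×(2) gives 35p₁ = 380, so p₁ = 76/7.
Back-substitute into (2): p₂ = (76 − 1×76/7) / 6 = 76/7.

p₁ = 76/7, p₂ = 76/7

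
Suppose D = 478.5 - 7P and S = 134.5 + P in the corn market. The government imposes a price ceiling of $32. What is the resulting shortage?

Equilibrium price would be P* = 43, so the ceiling at 32 binds.
At P = 32: D = 478.5 − 7(32) = 254.5, S = 134.5 + 1(32) = 166.5.
Shortage = 254.5 − 166.5 = 88.

Shortage = 88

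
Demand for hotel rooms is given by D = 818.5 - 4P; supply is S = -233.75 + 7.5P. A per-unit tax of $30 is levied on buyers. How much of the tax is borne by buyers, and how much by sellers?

Pre-tax equilibrium: P* = 91.5, Q* = 452.5.
Tax on buyers shifts demand to D = 818.5 − 4(P + 30) = 698.5 - 4P.
698.5 - 4P = -233.75 + 7.5P gives seller price Ps = 3729/46; buyers pay Pb = 3729/46 + 30 = 5109/46.
New quantity: Q = 818.5 − 4(5109/46) = 17215/46.
Buyer burden = 5109/46 − 91.5 = 450/23; seller burden = 91.5 − 3729/46 = 240/23.

Buyers bear 450/23, sellers bear 240/23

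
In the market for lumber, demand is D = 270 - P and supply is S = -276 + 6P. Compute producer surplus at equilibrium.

Producer surplus = 3072

Equilibrium: 270 - P = -276 + 6P gives P* = 78, Q* = 192.
Supply starts at P = 46 (where S = 0).
PS = ½(78 − 46)(192) = 3072.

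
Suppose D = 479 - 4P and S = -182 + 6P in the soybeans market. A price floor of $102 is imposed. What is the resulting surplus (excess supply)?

Surplus = 359

Equilibrium price would be P* = 66.1, so the floor at 102 binds.
At P = 102: D = 71, S = 430.
Surplus = 430 − 71 = 359.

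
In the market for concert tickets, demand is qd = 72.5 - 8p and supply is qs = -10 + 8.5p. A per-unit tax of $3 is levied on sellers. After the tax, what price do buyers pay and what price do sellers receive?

Buyers pay 72/11, sellers receive 39/11

Pre-tax equilibrium: p* = 5, q* = 32.5.
Tax on sellers shifts supply to qs = -10 + 8.5(p − 3) = -35.5 + 8.5p.
72.5 - 8p = -35.5 + 8.5p gives buyer price pb = 72/11; sellers receive ps = 72/11 − 3 = 39/11.
New quantity: q = 72.5 − 8(72/11) = 443/22.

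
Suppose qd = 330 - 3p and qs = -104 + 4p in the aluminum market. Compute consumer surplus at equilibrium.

Consumer surplus = 3456

Equilibrium: 330 - 3p = -104 + 4p gives p* = 62, q* = 144.
Demand choke price (qd = 0): p = 110.
CS = ½(110 − 62)(144) = 3456.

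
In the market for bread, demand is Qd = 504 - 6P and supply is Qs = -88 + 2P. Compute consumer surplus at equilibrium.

Consumer surplus = 300

Equilibrium: 504 - 6P = -88 + 2P gives P* = 74, Q* = 60.
Demand choke price (Qd = 0): P = 84.
CS = ½(84 − 74)(60) = 300.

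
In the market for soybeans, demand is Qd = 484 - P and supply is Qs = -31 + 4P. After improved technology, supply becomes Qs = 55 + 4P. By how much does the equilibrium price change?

Original equilibrium: P* = 103, Q* = 381.
New equilibrium: 484 - P = 55 + 4P, so 429 = 5P and P' = 85.8; Q' = 484 − 1(85.8) = 398.2.
Change in price: 85.8 − 103 = -17.2.

ΔP = -17.2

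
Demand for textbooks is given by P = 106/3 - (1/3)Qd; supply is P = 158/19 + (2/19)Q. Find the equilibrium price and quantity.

P* = 14.8, Q* = 61.6

Set the two price expressions equal: 106/3 - (1/3)Q = 158/19 + (2/19)Q.
1540/57 = (25/57)Q, so Q* = 61.6.
P* = 106/3 − (1/3)(61.6) = 14.8.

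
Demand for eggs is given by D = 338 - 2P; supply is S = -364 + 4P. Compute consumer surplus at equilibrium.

Equilibrium: 338 - 2P = -364 + 4P gives P* = 117, Q* = 104.
Demand choke price (D = 0): P = 169.
CS = ½(169 − 117)(104) = 2704.

Consumer surplus = 2704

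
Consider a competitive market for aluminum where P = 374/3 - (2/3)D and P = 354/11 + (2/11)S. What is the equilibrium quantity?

Set the two price expressions equal: 374/3 - (2/3)Q = 354/11 + (2/11)Q.
3052/33 = (28/33)Q, so Q* = 109.
P* = 374/3 − (2/3)(109) = 52.

Q* = 109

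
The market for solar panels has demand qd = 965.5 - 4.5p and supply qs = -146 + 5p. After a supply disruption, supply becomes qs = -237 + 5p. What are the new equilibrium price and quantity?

p' = 2405/19, q' = 7522/19

Original equilibrium: p* = 117, q* = 439.
New equilibrium: 965.5 - 4.5p = -237 + 5p, so 1202.5 = 9.5p and p' = 2405/19; q' = 965.5 − 4.5(2405/19) = 7522/19.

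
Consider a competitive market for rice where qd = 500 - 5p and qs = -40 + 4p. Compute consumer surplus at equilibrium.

Equilibrium: 500 - 5p = -40 + 4p gives p* = 60, q* = 200.
Demand choke price (qd = 0): p = 100.
CS = ½(100 − 60)(200) = 4000.

Consumer surplus = 4000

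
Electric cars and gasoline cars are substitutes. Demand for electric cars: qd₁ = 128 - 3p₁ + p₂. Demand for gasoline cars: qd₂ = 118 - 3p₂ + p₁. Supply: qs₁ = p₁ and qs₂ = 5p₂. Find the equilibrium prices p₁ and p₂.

p₁ = 1142/31, p₂ = 600/31

Market 1: 128 - 3p₁ + p₂ = p₁ → 4p₁ - p₂ = 128.
Market 2: 8p₂ - p₁ = 118.
Eliminating p₂: 8×(1) + 1×(2) gives 31p₁ = 1142, so p₁ = 1142/31.
Back-substitute into (2): p₂ = (118 + 1×1142/31) / 8 = 600/31.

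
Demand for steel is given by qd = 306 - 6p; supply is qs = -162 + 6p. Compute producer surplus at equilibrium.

Producer surplus = 432

Equilibrium: 306 - 6p = -162 + 6p gives p* = 39, q* = 72.
Supply starts at p = 27 (where qs = 0).
PS = ½(39 − 27)(72) = 432.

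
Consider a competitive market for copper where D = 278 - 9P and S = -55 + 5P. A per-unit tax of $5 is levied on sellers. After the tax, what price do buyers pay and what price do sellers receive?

Buyers pay 179/7, sellers receive 144/7

Pre-tax equilibrium: P* = 333/14, Q* = 895/14.
Tax on sellers shifts supply to S = -55 + 5(P − 5) = -80 + 5P.
278 - 9P = -80 + 5P gives buyer price Pb = 179/7; sellers receive Ps = 179/7 − 5 = 144/7.
New quantity: Q = 278 − 9(179/7) = 335/7.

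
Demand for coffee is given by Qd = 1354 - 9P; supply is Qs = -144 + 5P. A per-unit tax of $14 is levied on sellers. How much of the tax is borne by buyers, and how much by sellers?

Pre-tax equilibrium: P* = 107, Q* = 391.
Tax on sellers shifts supply to Qs = -144 + 5(P − 14) = -214 + 5P.
1354 - 9P = -214 + 5P gives buyer price Pb = 112; sellers receive Ps = 112 − 14 = 98.
New quantity: Q = 1354 − 9(112) = 346.
Buyer burden = 112 − 107 = 5; seller burden = 107 − 98 = 9.

Buyers bear $5, sellers bear $9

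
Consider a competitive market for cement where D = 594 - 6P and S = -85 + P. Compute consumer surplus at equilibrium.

Consumer surplus = 12

Equilibrium: 594 - 6P = -85 + P gives P* = 97, Q* = 12.
Demand choke price (D = 0): P = 99.
CS = ½(99 − 97)(12) = 12.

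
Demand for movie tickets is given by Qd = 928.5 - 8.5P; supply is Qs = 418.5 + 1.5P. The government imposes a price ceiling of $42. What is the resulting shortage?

Equilibrium price would be P* = 51, so the ceiling at 42 binds.
At P = 42: Qd = 928.5 − 8.5(42) = 571.5, Qs = 418.5 + 1.5(42) = 481.5.
Shortage = 571.5 − 481.5 = 90.

Shortage = 90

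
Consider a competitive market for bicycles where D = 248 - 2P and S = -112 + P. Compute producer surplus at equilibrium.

Producer surplus = 32

Equilibrium: 248 - 2P = -112 + P gives P* = 120, Q* = 8.
Supply starts at P = 112 (where S = 0).
PS = ½(120 − 112)(8) = 32.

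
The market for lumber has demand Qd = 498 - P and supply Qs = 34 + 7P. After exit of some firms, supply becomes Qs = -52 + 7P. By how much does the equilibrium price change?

Original equilibrium: P* = 58, Q* = 440.
New equilibrium: 498 - P = -52 + 7P, so 550 = 8P and P' = 68.75; Q' = 498 − 1(68.75) = 429.25.
Change in price: 68.75 − 58 = 10.75.

ΔP = 10.75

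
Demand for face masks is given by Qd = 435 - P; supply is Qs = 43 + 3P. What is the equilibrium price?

Set Qd = Qs: 435 - P = 43 + 3P.
392 = 4P, so P* = 98.
Q* = 435 − 1(98) = 337.

P* = 98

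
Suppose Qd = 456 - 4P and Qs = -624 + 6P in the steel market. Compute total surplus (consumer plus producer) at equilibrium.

Equilibrium: 456 - 4P = -624 + 6P gives P* = 108, Q* = 24.
Demand choke price: P = 114; supply starts at P = 104.
CS = ½(114 − 108)(24) = 72; PS = ½(108 − 104)(24) = 48.

Total surplus = 120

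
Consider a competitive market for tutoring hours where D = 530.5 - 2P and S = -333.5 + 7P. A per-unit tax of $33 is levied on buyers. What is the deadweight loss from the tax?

Deadweight loss = 847

Pre-tax equilibrium: P* = 96, Q* = 338.5.
Tax on buyers shifts demand to D = 530.5 − 2(P + 33) = 464.5 - 2P.
464.5 - 2P = -333.5 + 7P gives seller price Ps = 266/3; buyers pay Pb = 266/3 + 33 = 365/3.
New quantity: Q = 530.5 − 2(365/3) = 1723/6.
DWL = ½ × 33 × (338.5 − 1723/6) = 847.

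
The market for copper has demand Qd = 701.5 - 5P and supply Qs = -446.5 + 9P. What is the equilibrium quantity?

Set Qd = Qs: 701.5 - 5P = -446.5 + 9P.
1148 = 14P, so P* = 82.
Q* = 701.5 − 5(82) = 291.5.

Q* = 291.5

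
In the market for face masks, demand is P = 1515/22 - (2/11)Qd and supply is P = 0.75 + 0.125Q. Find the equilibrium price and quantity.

Set the two price expressions equal: 1515/22 - (2/11)Q = 0.75 + 0.125Q.
2997/44 = (27/88)Q, so Q* = 222.
P* = 1515/22 − (2/11)(222) = 28.5.

P* = 28.5, Q* = 222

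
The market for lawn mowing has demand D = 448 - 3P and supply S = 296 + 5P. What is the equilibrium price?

P* = 19

Set D = S: 448 - 3P = 296 + 5P.
152 = 8P, so P* = 19.
Q* = 448 − 3(19) = 391.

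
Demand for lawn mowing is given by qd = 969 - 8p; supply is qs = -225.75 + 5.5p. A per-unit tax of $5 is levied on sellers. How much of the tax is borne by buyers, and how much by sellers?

Pre-tax equilibrium: p* = 88.5, q* = 261.
Tax on sellers shifts supply to qs = -225.75 + 5.5(p − 5) = -253.25 + 5.5p.
969 - 8p = -253.25 + 5.5p gives buyer price pb = 4889/54; sellers receive ps = 4889/54 − 5 = 4619/54.
New quantity: q = 969 − 8(4889/54) = 6607/27.
Buyer burden = 4889/54 − 88.5 = 55/27; seller burden = 88.5 − 4619/54 = 80/27.

Buyers bear 55/27, sellers bear 80/27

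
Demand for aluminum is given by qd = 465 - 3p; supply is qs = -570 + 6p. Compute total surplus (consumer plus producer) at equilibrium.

Total surplus = 3600

Equilibrium: 465 - 3p = -570 + 6p gives p* = 115, q* = 120.
Demand choke price: p = 155; supply starts at p = 95.
CS = ½(155 − 115)(120) = 2400; PS = ½(115 − 95)(120) = 1200.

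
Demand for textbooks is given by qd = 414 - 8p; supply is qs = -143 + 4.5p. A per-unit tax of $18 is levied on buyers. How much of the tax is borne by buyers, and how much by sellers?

Pre-tax equilibrium: p* = 44.56, q* = 57.52.
Tax on buyers shifts demand to qd = 414 − 8(p + 18) = 270 - 8p.
270 - 8p = -143 + 4.5p gives seller price ps = 33.04; buyers pay pb = 33.04 + 18 = 51.04.
New quantity: q = 414 − 8(51.04) = 5.68.
Buyer burden = 51.04 − 44.56 = 6.48; seller burden = 44.56 − 33.04 = 11.52.

Buyers bear $6.48, sellers bear $11.52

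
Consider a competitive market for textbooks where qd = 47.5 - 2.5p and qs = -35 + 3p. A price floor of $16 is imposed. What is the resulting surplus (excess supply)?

Surplus = 5.5

Equilibrium price would be p* = 15, so the floor at 16 binds.
At p = 16: qd = 7.5, qs = 13.
Surplus = 13 − 7.5 = 5.5.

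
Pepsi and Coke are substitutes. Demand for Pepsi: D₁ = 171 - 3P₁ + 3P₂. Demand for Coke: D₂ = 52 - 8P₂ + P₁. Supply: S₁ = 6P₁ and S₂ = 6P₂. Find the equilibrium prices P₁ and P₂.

Market 1: 171 - 3P₁ + 3P₂ = 6P₁ → 9P₁ - 3P₂ = 171.
Market 2: 14P₂ - P₁ = 52.
Eliminating P₂: 14×(1) + 3×(2) gives 123P₁ = 2550, so P₁ = 850/41.
Back-substitute into (2): P₂ = (52 + 1×850/41) / 14 = 213/41.

P₁ = 850/41, P₂ = 213/41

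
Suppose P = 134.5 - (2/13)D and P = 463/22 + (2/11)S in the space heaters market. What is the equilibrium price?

P* = 82.5

Set the two price expressions equal: 134.5 - (2/13)Q = 463/22 + (2/11)Q.
1248/11 = (48/143)Q, so Q* = 338.
P* = 134.5 − (2/13)(338) = 82.5.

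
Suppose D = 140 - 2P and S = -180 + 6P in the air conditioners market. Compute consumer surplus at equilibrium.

Consumer surplus = 900

Equilibrium: 140 - 2P = -180 + 6P gives P* = 40, Q* = 60.
Demand choke price (D = 0): P = 70.
CS = ½(70 − 40)(60) = 900.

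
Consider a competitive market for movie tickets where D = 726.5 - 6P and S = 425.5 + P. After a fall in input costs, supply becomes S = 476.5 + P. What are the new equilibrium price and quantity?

P' = 250/7, Q' = 7171/14

Original equilibrium: P* = 43, Q* = 468.5.
New equilibrium: 726.5 - 6P = 476.5 + P, so 250 = 7P and P' = 250/7; Q' = 726.5 − 6(250/7) = 7171/14.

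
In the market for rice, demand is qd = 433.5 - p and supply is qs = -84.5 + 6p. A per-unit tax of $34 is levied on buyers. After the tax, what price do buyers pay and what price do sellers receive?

Pre-tax equilibrium: p* = 74, q* = 359.5.
Tax on buyers shifts demand to qd = 433.5 − 1(p + 34) = 399.5 - p.
399.5 - p = -84.5 + 6p gives seller price ps = 484/7; buyers pay pb = 484/7 + 34 = 722/7.
New quantity: q = 433.5 − 1(722/7) = 4625/14.

Buyers pay 722/7, sellers receive 484/7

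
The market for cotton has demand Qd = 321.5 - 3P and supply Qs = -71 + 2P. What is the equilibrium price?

Set Qd = Qs: 321.5 - 3P = -71 + 2P.
392.5 = 5P, so P* = 78.5.
Q* = 321.5 − 3(78.5) = 86.

P* = 78.5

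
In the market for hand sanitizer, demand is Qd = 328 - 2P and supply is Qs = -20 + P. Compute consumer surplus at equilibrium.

Equilibrium: 328 - 2P = -20 + P gives P* = 116, Q* = 96.
Demand choke price (Qd = 0): P = 164.
CS = ½(164 − 116)(96) = 2304.

Consumer surplus = 2304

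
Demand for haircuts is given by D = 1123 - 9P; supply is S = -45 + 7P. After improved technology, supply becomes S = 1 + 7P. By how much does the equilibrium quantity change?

Original equilibrium: P* = 73, Q* = 466.
New equilibrium: 1123 - 9P = 1 + 7P, so 1122 = 16P and P' = 70.125; Q' = 1123 − 9(70.125) = 491.875.
Change in quantity: 491.875 − 466 = 25.875.

ΔQ = 25.875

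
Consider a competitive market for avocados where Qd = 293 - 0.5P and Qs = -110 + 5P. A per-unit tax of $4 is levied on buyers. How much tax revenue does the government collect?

Pre-tax equilibrium: P* = 806/11, Q* = 2820/11.
Tax on buyers shifts demand to Qd = 293 − 0.5(P + 4) = 291 - 0.5P.
291 - 0.5P = -110 + 5P gives seller price Ps = 802/11; buyers pay Pb = 802/11 + 4 = 846/11.
New quantity: Q = 293 − 0.5(846/11) = 2800/11.
Revenue = 4 × 2800/11 = 11200/11.

Tax revenue = 11200/11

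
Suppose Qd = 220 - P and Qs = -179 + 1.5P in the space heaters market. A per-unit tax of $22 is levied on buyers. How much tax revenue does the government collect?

Pre-tax equilibrium: P* = 159.6, Q* = 60.4.
Tax on buyers shifts demand to Qd = 220 − 1(P + 22) = 198 - P.
198 - P = -179 + 1.5P gives seller price Ps = 150.8; buyers pay Pb = 150.8 + 22 = 172.8.
New quantity: Q = 220 − 1(172.8) = 47.2.
Revenue = 22 × 47.2 = 1038.4.

Tax revenue = 1038.4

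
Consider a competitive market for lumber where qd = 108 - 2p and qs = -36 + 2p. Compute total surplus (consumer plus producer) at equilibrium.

Equilibrium: 108 - 2p = -36 + 2p gives p* = 36, q* = 36.
Demand choke price: p = 54; supply starts at p = 18.
CS = ½(54 − 36)(36) = 324; PS = ½(36 − 18)(36) = 324.

Total surplus = 648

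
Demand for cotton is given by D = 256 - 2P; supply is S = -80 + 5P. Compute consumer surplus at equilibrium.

Consumer surplus = 6400

Equilibrium: 256 - 2P = -80 + 5P gives P* = 48, Q* = 160.
Demand choke price (D = 0): P = 128.
CS = ½(128 − 48)(160) = 6400.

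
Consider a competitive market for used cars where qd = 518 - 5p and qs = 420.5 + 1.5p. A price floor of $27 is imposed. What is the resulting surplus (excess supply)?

Equilibrium price would be p* = 15, so the floor at 27 binds.
At p = 27: qd = 383, qs = 461.
Surplus = 461 − 383 = 78.

Surplus = 78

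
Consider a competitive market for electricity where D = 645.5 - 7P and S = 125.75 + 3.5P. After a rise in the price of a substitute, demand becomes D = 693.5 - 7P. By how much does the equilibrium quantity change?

Original equilibrium: P* = 49.5, Q* = 299.
New equilibrium: 693.5 - 7P = 125.75 + 3.5P, so 567.75 = 10.5P and P' = 757/14; Q' = 693.5 − 7(757/14) = 315.
Change in quantity: 315 − 299 = 16.

ΔQ = 16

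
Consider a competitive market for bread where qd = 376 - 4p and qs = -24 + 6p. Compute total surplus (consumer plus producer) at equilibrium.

Total surplus = 9720

Equilibrium: 376 - 4p = -24 + 6p gives p* = 40, q* = 216.
Demand choke price: p = 94; supply starts at p = 4.
CS = ½(94 − 40)(216) = 5832; PS = ½(40 − 4)(216) = 3888.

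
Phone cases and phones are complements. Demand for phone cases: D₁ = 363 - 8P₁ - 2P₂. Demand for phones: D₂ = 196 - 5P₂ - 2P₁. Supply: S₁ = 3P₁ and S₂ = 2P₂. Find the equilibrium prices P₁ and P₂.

Market 1: 363 - 8P₁ - 2P₂ = 3P₁ → 11P₁ + 2P₂ = 363.
Market 2: 7P₂ + 2P₁ = 196.
Eliminating P₂: 7×(1) − 2×(2) gives 73P₁ = 2149, so P₁ = 2149/73.
Back-substitute into (2): P₂ = (196 − 2×2149/73) / 7 = 1430/73.

P₁ = 2149/73, P₂ = 1430/73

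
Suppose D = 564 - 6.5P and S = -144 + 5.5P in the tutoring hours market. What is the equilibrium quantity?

Q* = 180.5

Set D = S: 564 - 6.5P = -144 + 5.5P.
708 = 12P, so P* = 59.
Q* = 564 − 6.5(59) = 180.5.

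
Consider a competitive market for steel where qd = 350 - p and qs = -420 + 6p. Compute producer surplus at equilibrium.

Equilibrium: 350 - p = -420 + 6p gives p* = 110, q* = 240.
Supply starts at p = 70 (where qs = 0).
PS = ½(110 − 70)(240) = 4800.

Producer surplus = 4800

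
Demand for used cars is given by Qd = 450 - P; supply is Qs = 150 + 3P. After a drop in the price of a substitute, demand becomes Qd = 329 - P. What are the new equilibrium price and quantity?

P' = 44.75, Q' = 284.25

Original equilibrium: P* = 75, Q* = 375.
New equilibrium: 329 - P = 150 + 3P, so 179 = 4P and P' = 44.75; Q' = 329 − 1(44.75) = 284.25.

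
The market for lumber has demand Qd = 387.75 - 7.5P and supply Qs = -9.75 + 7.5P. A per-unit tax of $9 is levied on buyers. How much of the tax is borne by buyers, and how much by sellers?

Pre-tax equilibrium: P* = 26.5, Q* = 189.
Tax on buyers shifts demand to Qd = 387.75 − 7.5(P + 9) = 320.25 - 7.5P.
320.25 - 7.5P = -9.75 + 7.5P gives seller price Ps = 22; buyers pay Pb = 22 + 9 = 31.
New quantity: Q = 387.75 − 7.5(31) = 155.25.
Buyer burden = 31 − 26.5 = 4.5; seller burden = 26.5 − 22 = 4.5.

Buyers bear $4.5, sellers bear $4.5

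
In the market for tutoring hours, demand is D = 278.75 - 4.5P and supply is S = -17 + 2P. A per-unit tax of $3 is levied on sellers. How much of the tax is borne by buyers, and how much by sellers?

Pre-tax equilibrium: P* = 45.5, Q* = 74.
Tax on sellers shifts supply to S = -17 + 2(P − 3) = -23 + 2P.
278.75 - 4.5P = -23 + 2P gives buyer price Pb = 1207/26; sellers receive Ps = 1207/26 − 3 = 1129/26.
New quantity: Q = 278.75 − 4.5(1207/26) = 908/13.
Buyer burden = 1207/26 − 45.5 = 12/13; seller burden = 45.5 − 1129/26 = 27/13.

Buyers bear 12/13, sellers bear 27/13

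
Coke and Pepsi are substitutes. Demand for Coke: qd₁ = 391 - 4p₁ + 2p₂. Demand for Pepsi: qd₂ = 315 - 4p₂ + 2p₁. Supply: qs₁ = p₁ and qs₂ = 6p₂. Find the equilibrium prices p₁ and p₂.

p₁ = 2270/23, p₂ = 2357/46

Market 1: 391 - 4p₁ + 2p₂ = p₁ → 5p₁ - 2p₂ = 391.
Market 2: 10p₂ - 2p₁ = 315.
Eliminating p₂: 10×(1) + 2×(2) gives 46p₁ = 4540, so p₁ = 2270/23.
Back-substitute into (2): p₂ = (315 + 2×2270/23) / 10 = 2357/46.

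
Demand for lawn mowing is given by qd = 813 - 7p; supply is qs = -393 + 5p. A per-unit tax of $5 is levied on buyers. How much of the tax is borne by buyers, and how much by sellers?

Buyers bear 25/12, sellers bear 35/12

Pre-tax equilibrium: p* = 100.5, q* = 109.5.
Tax on buyers shifts demand to qd = 813 − 7(p + 5) = 778 - 7p.
778 - 7p = -393 + 5p gives seller price ps = 1171/12; buyers pay pb = 1171/12 + 5 = 1231/12.
New quantity: q = 813 − 7(1231/12) = 1139/12.
Buyer burden = 1231/12 − 100.5 = 25/12; seller burden = 100.5 − 1171/12 = 35/12.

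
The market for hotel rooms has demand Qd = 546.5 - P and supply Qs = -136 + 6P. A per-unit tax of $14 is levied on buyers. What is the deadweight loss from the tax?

Pre-tax equilibrium: P* = 97.5, Q* = 449.
Tax on buyers shifts demand to Qd = 546.5 − 1(P + 14) = 532.5 - P.
532.5 - P = -136 + 6P gives seller price Ps = 95.5; buyers pay Pb = 95.5 + 14 = 109.5.
New quantity: Q = 546.5 − 1(109.5) = 437.
DWL = ½ × 14 × (449 − 437) = 84.

Deadweight loss = 84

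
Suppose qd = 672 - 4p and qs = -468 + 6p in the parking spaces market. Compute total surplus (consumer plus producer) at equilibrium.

Total surplus = 9720

Equilibrium: 672 - 4p = -468 + 6p gives p* = 114, q* = 216.
Demand choke price: p = 168; supply starts at p = 78.
CS = ½(168 − 114)(216) = 5832; PS = ½(114 − 78)(216) = 3888.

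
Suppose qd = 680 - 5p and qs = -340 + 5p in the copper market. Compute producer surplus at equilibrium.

Producer surplus = 2890

Equilibrium: 680 - 5p = -340 + 5p gives p* = 102, q* = 170.
Supply starts at p = 68 (where qs = 0).
PS = ½(102 − 68)(170) = 2890.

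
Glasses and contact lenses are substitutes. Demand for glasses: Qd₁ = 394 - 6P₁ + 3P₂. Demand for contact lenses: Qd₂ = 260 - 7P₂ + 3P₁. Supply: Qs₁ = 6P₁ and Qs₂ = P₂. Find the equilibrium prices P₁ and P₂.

Market 1: 394 - 6P₁ + 3P₂ = 6P₁ → 12P₁ - 3P₂ = 394.
Market 2: 8P₂ - 3P₁ = 260.
Eliminating P₂: 8×(1) + 3×(2) gives 87P₁ = 3932, so P₁ = 3932/87.
Back-substitute into (2): P₂ = (260 + 3×3932/87) / 8 = 1434/29.

P₁ = 3932/87, P₂ = 1434/29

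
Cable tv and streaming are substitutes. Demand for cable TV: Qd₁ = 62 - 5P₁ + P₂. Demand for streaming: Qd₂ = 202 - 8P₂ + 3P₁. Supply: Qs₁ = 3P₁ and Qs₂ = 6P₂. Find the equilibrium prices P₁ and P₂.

Market 1: 62 - 5P₁ + P₂ = 3P₁ → 8P₁ - P₂ = 62.
Market 2: 14P₂ - 3P₁ = 202.
Eliminating P₂: 14×(1) + 1×(2) gives 109P₁ = 1070, so P₁ = 1070/109.
Back-substitute into (2): P₂ = (202 + 3×1070/109) / 14 = 1802/109.

P₁ = 1070/109, P₂ = 1802/109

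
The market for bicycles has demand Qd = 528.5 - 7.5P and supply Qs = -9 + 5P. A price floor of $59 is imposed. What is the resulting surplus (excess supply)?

Equilibrium price would be P* = 43, so the floor at 59 binds.
At P = 59: Qd = 86, Qs = 286.
Surplus = 286 − 86 = 200.

Surplus = 200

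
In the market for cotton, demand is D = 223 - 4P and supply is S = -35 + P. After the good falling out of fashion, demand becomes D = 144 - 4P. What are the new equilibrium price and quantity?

Original equilibrium: P* = 51.6, Q* = 16.6.
New equilibrium: 144 - 4P = -35 + P, so 179 = 5P and P' = 35.8; Q' = 144 − 4(35.8) = 0.8.

P' = 35.8, Q' = 0.8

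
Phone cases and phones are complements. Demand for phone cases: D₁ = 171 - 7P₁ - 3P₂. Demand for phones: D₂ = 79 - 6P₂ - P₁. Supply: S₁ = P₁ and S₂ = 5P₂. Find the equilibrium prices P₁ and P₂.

P₁ = 1644/85, P₂ = 461/85

Market 1: 171 - 7P₁ - 3P₂ = P₁ → 8P₁ + 3P₂ = 171.
Market 2: 11P₂ + P₁ = 79.
Eliminating P₂: 11×(1) − 3×(2) gives 85P₁ = 1644, so P₁ = 1644/85.
Back-substitute into (2): P₂ = (79 − 1×1644/85) / 11 = 461/85.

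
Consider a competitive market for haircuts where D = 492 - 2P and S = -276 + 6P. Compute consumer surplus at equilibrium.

Equilibrium: 492 - 2P = -276 + 6P gives P* = 96, Q* = 300.
Demand choke price (D = 0): P = 246.
CS = ½(246 − 96)(300) = 22500.

Consumer surplus = 22500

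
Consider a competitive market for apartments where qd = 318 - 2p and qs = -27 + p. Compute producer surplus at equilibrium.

Producer surplus = 3872

Equilibrium: 318 - 2p = -27 + p gives p* = 115, q* = 88.
Supply starts at p = 27 (where qs = 0).
PS = ½(115 − 27)(88) = 3872.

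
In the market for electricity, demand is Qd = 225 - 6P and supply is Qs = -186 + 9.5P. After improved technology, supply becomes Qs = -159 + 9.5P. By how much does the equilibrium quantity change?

ΔQ = 324/31

Original equilibrium: P* = 822/31, Q* = 2043/31.
New equilibrium: 225 - 6P = -159 + 9.5P, so 384 = 15.5P and P' = 768/31; Q' = 225 − 6(768/31) = 2367/31.
Change in quantity: 2367/31 − 2043/31 = 324/31.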